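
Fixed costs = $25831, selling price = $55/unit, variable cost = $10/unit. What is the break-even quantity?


Formula: BEQ = Fixed Costs / (Price - Variable Cost)
Contribution margin = $55 - $10 = $45/unit
BEQ = ceil($25831 / $45/unit) = ceil(574.02) = 575 units

575 units


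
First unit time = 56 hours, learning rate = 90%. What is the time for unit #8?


Formula: T_n = T_1 * (learning_rate)^(log2(n)) where learning_rate = rate/100
Doublings = log2(8) = 3
T_n = 56 * 0.9^3
T_n = 56 * 0.729 = 40.8 hours

40.8 hours


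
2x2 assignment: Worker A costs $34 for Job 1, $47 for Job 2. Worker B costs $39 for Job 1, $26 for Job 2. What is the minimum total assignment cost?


Option 1: A->1 + B->2 = $34 + $26 = $60
Option 2: A->2 + B->1 = $47 + $39 = $86
Min cost = min($60, $86) = $60

$60


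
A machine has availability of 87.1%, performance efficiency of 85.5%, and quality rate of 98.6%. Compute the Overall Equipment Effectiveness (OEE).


Formula: OEE = Availability * Performance * Quality / 10000
A * P = 87.1% * 85.5% / 100 = 74.47%
OEE = 74.47% * 98.6% / 100 = 73.4%

73.4%


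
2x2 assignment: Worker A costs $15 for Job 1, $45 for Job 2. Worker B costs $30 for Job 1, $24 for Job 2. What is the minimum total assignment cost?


Option 1: A->1 + B->2 = $15 + $24 = $39
Option 2: A->2 + B->1 = $45 + $30 = $75
Min cost = min($39, $75) = $39

$39


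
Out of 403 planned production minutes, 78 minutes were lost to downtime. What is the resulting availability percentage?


Formula: Availability = (Planned Time - Downtime) / Planned Time * 100
Uptime = 403 - 78 = 325 min
Availability = 325 / 403 * 100 = 80.6%

80.6%


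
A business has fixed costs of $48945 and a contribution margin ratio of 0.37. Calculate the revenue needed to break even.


Formula: BER = Fixed Costs / Contribution Margin Ratio
BER = $48945 / 0.37
BER = $132283.78 (to the nearest cent)

$132283.78


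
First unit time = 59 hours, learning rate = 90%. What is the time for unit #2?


Formula: T_n = T_1 * (learning_rate)^(log2(n)) where learning_rate = rate/100
Doublings = log2(2) = 1
T_n = 59 * 0.9^1
T_n = 59 * 0.9 = 53.1 hours

53.1 hours


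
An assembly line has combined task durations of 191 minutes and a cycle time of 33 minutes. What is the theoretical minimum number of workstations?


Formula: N_min = ceil(Sum of Task Times / Cycle Time)
N_min = ceil(191 min / 33 min) = ceil(5.7879)
N_min = 6 stations

6


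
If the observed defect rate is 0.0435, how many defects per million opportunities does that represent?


DPMO = defect_rate * 1000000 = 0.0435 * 1000000

43500


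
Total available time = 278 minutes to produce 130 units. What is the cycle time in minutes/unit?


Formula: CT = Available Time / Number of Units
CT = 278 min / 130 units
CT = 2.14 min/unit

2.14 min/unit


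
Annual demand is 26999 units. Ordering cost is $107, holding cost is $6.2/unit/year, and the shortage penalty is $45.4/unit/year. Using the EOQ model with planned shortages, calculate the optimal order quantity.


Formula: EOQ* = sqrt(2DS/H) * sqrt((H+P)/P)
Base EOQ = sqrt(2*26999*107/6.2) = 965.35 units
Correction = sqrt((6.2+45.4)/45.4) = 1.0661
EOQ* = 965.35 * 1.0661 = 1029.2 units

1029.2 units


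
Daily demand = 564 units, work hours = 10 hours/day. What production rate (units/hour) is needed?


Formula: Production Rate = Daily Demand / Available Hours
Rate = 564 units/day / 10 hours/day
Rate = 56.4 units/hour

56.4 units/hour


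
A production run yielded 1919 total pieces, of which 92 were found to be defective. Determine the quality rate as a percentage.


Formula: Quality Rate = Good Pieces / Total Pieces * 100
Good pieces = 1919 - 92 = 1827
QR = 1827 / 1919 * 100 = 95.2%

95.2%


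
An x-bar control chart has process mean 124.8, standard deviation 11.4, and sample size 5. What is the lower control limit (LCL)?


LCL = 124.8 - 3 * 11.4 / sqrt(5)

109.51


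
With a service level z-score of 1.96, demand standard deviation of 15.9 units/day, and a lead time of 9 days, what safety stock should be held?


Formula: SS = z * sigma_d * sqrt(LT)
sqrt(LT) = sqrt(9) = 3.0
SS = 1.96 * 15.9 * 3.0
SS = 93.5 units

93.5 units


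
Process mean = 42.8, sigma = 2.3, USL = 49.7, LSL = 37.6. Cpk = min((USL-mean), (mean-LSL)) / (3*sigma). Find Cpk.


Cpu = (49.7 - 42.8) / (3 * 2.3) = 1.0
Cpl = (42.8 - 37.6) / (3 * 2.3) = 0.75
Cpk = min(1.0, 0.75) = 0.75

0.75


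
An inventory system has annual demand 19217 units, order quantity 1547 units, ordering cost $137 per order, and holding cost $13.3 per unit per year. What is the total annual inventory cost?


TC = 19217/1547 * 137 + 1547/2 * 13.3

$11989.38


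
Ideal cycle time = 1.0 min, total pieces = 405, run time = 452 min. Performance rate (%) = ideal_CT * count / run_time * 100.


Formula: Performance = (Ideal CT * Total Count) / Run Time * 100
Ideal output time = 1.0 * 405 = 405.0 min
Performance = 405.0 / 452 * 100 = 89.6%

89.6%


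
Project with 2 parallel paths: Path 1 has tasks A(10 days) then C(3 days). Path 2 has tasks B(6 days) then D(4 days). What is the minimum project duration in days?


Path 1 = 10 + 3 = 13 days
Path 2 = 6 + 4 = 10 days
Duration = max(13, 10) = 13 days

13 days


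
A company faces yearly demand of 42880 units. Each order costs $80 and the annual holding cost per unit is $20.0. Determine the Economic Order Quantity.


Formula: EOQ = sqrt(2 * D * S / H)
Numerator: 2 * 42880 * 80 = 6860800
2DS/H = 6860800 / 20.0 = 343040.0
EOQ = sqrt(343040.0) = 585.7 units

585.7 units


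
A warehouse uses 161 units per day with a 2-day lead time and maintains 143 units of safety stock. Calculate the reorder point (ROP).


Formula: ROP = (Daily Demand * Lead Time) + Safety Stock
Demand during lead time = 161 * 2 = 322 units
ROP = 322 + 143 = 465 units

465 units


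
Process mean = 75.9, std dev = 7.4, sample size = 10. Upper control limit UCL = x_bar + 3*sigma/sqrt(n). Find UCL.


UCL = 75.9 + 3 * 7.4 / sqrt(10)

82.92


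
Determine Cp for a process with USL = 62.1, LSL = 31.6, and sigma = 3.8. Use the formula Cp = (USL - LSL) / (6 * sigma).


Cp = (62.1 - 31.6) / (6 * 3.8)

1.34


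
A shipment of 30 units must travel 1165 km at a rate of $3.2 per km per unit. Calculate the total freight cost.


TC = dist * cost * units = 1165 * 3.2 * 30 = $111840.00

$111840.00


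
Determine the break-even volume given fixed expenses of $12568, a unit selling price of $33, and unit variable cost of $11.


Formula: BEQ = Fixed Costs / (Price - Variable Cost)
Contribution margin = $33 - $11 = $22/unit
BEQ = ceil($12568 / $22/unit) = ceil(571.27) = 572 units

572 units


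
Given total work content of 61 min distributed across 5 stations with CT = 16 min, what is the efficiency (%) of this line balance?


Formula: Efficiency = Sum of Task Times / (N_stations * CT) * 100
Total station capacity = 5 stations * 16 min = 80 min
Efficiency = 61 / 80 * 100 = 76.3%

76.3%


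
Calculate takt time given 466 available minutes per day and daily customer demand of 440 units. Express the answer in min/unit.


Formula: Takt Time = Available Production Time / Customer Demand
Takt = 466 min/day / 440 units/day
Takt = 1.06 min/unit

1.06 min/unit


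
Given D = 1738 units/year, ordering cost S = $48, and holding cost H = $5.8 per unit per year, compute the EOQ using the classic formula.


Formula: EOQ = sqrt(2 * D * S / H)
Numerator: 2 * 1738 * 48 = 166848
2DS/H = 166848 / 5.8 = 28766.9
EOQ = sqrt(28766.9) = 169.6 units

169.6 units


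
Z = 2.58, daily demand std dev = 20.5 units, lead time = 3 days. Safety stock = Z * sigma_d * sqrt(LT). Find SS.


Formula: SS = z * sigma_d * sqrt(LT)
sqrt(LT) = sqrt(3) = 1.7321
SS = 2.58 * 20.5 * 1.7321
SS = 91.6 units

91.6 units


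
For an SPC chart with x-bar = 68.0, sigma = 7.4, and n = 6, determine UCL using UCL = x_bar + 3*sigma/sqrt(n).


UCL = 68.0 + 3 * 7.4 / sqrt(6)

77.06


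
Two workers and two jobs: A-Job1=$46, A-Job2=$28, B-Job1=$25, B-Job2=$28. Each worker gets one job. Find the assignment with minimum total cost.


Option 1: A->1 + B->2 = $46 + $28 = $74
Option 2: A->2 + B->1 = $28 + $25 = $53
Min cost = min($74, $53) = $53

$53


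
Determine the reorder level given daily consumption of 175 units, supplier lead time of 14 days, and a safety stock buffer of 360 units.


Formula: ROP = (Daily Demand * Lead Time) + Safety Stock
Demand during lead time = 175 * 14 = 2450 units
ROP = 2450 + 360 = 2810 units

2810 units


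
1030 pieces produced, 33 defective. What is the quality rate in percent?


Formula: Quality Rate = Good Pieces / Total Pieces * 100
Good pieces = 1030 - 33 = 997
QR = 997 / 1030 * 100 = 96.8%

96.8%


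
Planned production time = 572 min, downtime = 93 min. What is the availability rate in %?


Formula: Availability = (Planned Time - Downtime) / Planned Time * 100
Uptime = 572 - 93 = 479 min
Availability = 479 / 572 * 100 = 83.7%

83.7%


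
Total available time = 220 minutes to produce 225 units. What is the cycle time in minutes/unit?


Formula: CT = Available Time / Number of Units
CT = 220 min / 225 units
CT = 0.98 min/unit

0.98 min/unit


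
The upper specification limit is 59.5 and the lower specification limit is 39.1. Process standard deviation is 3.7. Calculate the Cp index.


Cp = (59.5 - 39.1) / (6 * 3.7)

0.92


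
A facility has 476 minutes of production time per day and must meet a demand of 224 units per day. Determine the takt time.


Formula: Takt Time = Available Production Time / Customer Demand
Takt = 476 min/day / 224 units/day
Takt = 2.13 min/unit

2.13 min/unit


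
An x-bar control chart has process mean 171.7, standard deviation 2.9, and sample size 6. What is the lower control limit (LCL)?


LCL = 171.7 - 3 * 2.9 / sqrt(6)

168.15


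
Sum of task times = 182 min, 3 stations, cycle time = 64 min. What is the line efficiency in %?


Formula: Efficiency = Sum of Task Times / (N_stations * CT) * 100
Total station capacity = 3 stations * 64 min = 192 min
Efficiency = 182 / 192 * 100 = 94.8%

94.8%


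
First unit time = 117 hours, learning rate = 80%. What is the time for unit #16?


Formula: T_n = T_1 * (learning_rate)^(log2(n)) where learning_rate = rate/100
Doublings = log2(16) = 4
T_n = 117 * 0.8^4
T_n = 117 * 0.4096 = 47.9 hours

47.9 hours


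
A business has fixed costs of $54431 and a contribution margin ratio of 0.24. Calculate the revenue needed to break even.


Formula: BER = Fixed Costs / Contribution Margin Ratio
BER = $54431 / 0.24
BER = $226795.83 (to the nearest cent)

$226795.83


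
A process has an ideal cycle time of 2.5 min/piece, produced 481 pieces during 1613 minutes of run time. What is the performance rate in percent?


Formula: Performance = (Ideal CT * Total Count) / Run Time * 100
Ideal output time = 2.5 * 481 = 1202.5 min
Performance = 1202.5 / 1613 * 100 = 74.6%

74.6%


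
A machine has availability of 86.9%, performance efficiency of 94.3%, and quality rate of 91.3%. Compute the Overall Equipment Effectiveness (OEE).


Formula: OEE = Availability * Performance * Quality / 10000
A * P = 86.9% * 94.3% / 100 = 81.95%
OEE = 81.95% * 91.3% / 100 = 74.8%

74.8%


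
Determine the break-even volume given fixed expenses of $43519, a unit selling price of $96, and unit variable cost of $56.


Formula: BEQ = Fixed Costs / (Price - Variable Cost)
Contribution margin = $96 - $56 = $40/unit
BEQ = ceil($43519 / $40/unit) = ceil(1087.97) = 1088 units

1088 units


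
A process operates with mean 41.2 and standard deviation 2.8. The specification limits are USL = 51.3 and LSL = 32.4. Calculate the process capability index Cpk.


Cpu = (51.3 - 41.2) / (3 * 2.8) = 1.2
Cpl = (41.2 - 32.4) / (3 * 2.8) = 1.05
Cpk = min(1.2, 1.05) = 1.05

1.05


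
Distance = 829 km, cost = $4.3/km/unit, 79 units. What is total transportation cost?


TC = dist * cost * units = 829 * 4.3 * 79 = $281611.30

$281611.30


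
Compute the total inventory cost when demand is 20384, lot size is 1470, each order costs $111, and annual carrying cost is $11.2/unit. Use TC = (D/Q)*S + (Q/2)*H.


TC = 20384/1470 * 111 + 1470/2 * 11.2

$9771.20


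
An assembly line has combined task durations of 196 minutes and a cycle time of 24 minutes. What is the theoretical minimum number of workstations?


Formula: N_min = ceil(Sum of Task Times / Cycle Time)
N_min = ceil(196 min / 24 min) = ceil(8.1667)
N_min = 9 stations

9


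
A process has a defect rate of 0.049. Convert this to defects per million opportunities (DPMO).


DPMO = defect_rate * 1000000 = 0.049 * 1000000

49000


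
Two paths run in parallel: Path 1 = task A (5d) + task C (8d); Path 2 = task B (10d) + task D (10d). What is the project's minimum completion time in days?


Path 1 = 5 + 8 = 13 days
Path 2 = 10 + 10 = 20 days
Duration = max(13, 20) = 20 days

20 days


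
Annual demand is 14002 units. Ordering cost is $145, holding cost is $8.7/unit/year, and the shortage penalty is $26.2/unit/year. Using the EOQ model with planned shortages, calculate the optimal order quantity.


Formula: EOQ* = sqrt(2DS/H) * sqrt((H+P)/P)
Base EOQ = sqrt(2*14002*145/8.7) = 683.18 units
Correction = sqrt((8.7+26.2)/26.2) = 1.15415
EOQ* = 683.18 * 1.15415 = 788.5 units

788.5 units


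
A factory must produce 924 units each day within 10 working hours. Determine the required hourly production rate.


Formula: Production Rate = Daily Demand / Available Hours
Rate = 924 units/day / 10 hours/day
Rate = 92.4 units/hour

92.4 units/hour


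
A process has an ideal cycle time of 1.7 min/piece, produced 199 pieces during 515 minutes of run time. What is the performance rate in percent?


Formula: Performance = (Ideal CT * Total Count) / Run Time * 100
Ideal output time = 1.7 * 199 = 338.3 min
Performance = 338.3 / 515 * 100 = 65.7%

65.7%


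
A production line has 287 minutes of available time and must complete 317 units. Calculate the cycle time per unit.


Formula: CT = Available Time / Number of Units
CT = 287 min / 317 units
CT = 0.91 min/unit

0.91 min/unit


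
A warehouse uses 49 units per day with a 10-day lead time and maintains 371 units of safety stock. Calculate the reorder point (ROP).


Formula: ROP = (Daily Demand * Lead Time) + Safety Stock
Demand during lead time = 49 * 10 = 490 units
ROP = 490 + 371 = 861 units

861 units


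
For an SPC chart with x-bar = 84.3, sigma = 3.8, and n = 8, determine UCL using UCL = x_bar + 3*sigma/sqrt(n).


UCL = 84.3 + 3 * 3.8 / sqrt(8)

88.33


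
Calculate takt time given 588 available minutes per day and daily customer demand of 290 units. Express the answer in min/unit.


Formula: Takt Time = Available Production Time / Customer Demand
Takt = 588 min/day / 290 units/day
Takt = 2.03 min/unit

2.03 min/unit


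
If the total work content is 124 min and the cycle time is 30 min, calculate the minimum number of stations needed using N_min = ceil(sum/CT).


Formula: N_min = ceil(Sum of Task Times / Cycle Time)
N_min = ceil(124 min / 30 min) = ceil(4.1333)
N_min = 5 stations

5


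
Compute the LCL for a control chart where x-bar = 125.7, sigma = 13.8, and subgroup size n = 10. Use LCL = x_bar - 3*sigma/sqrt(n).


LCL = 125.7 - 3 * 13.8 / sqrt(10)

112.61


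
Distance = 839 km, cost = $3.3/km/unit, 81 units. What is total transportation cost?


TC = dist * cost * units = 839 * 3.3 * 81 = $224264.70

$224264.70


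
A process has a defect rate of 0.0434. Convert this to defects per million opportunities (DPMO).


DPMO = defect_rate * 1000000 = 0.0434 * 1000000

43400


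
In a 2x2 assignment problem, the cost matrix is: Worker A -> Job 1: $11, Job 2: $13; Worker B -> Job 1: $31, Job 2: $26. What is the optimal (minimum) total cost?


Option 1: A->1 + B->2 = $11 + $26 = $37
Option 2: A->2 + B->1 = $13 + $31 = $44
Min cost = min($37, $44) = $37

$37


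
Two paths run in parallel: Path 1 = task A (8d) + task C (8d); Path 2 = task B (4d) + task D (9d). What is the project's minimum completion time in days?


Path 1 = 8 + 8 = 16 days
Path 2 = 4 + 9 = 13 days
Duration = max(16, 13) = 16 days

16 days


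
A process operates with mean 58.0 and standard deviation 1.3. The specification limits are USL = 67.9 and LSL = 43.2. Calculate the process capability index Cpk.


Cpu = (67.9 - 58.0) / (3 * 1.3) = 2.54
Cpl = (58.0 - 43.2) / (3 * 1.3) = 3.79
Cpk = min(2.54, 3.79) = 2.54

2.54


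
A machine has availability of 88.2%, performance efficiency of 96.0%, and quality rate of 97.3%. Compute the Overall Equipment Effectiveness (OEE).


Formula: OEE = Availability * Performance * Quality / 10000
A * P = 88.2% * 96.0% / 100 = 84.67%
OEE = 84.67% * 97.3% / 100 = 82.4%

82.4%


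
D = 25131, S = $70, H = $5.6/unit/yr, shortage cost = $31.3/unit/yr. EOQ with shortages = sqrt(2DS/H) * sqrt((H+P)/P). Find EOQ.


Formula: EOQ* = sqrt(2DS/H) * sqrt((H+P)/P)
Base EOQ = sqrt(2*25131*70/5.6) = 792.64 units
Correction = sqrt((5.6+31.3)/31.3) = 1.08578
EOQ* = 792.64 * 1.08578 = 860.6 units

860.6 units


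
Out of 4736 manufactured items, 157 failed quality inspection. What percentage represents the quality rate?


Formula: Quality Rate = Good Pieces / Total Pieces * 100
Good pieces = 4736 - 157 = 4579
QR = 4579 / 4736 * 100 = 96.7%

96.7%


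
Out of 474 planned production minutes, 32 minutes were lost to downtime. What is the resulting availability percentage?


Formula: Availability = (Planned Time - Downtime) / Planned Time * 100
Uptime = 474 - 32 = 442 min
Availability = 442 / 474 * 100 = 93.2%

93.2%


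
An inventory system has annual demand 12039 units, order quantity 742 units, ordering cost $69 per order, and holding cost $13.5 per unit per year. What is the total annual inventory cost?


TC = 12039/742 * 69 + 742/2 * 13.5

$6128.03


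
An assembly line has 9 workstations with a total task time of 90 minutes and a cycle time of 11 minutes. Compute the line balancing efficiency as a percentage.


Formula: Efficiency = Sum of Task Times / (N_stations * CT) * 100
Total station capacity = 9 stations * 11 min = 99 min
Efficiency = 90 / 99 * 100 = 90.9%

90.9%


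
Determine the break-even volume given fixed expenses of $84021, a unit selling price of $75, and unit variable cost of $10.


Formula: BEQ = Fixed Costs / (Price - Variable Cost)
Contribution margin = $75 - $10 = $65/unit
BEQ = ceil($84021 / $65/unit) = ceil(1292.63) = 1293 units

1293 units


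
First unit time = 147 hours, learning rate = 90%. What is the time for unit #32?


Formula: T_n = T_1 * (learning_rate)^(log2(n)) where learning_rate = rate/100
Doublings = log2(32) = 5
T_n = 147 * 0.9^5
T_n = 147 * 0.5905 = 86.8 hours

86.8 hours


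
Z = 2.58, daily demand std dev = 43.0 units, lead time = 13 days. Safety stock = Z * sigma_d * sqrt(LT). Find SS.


Formula: SS = z * sigma_d * sqrt(LT)
sqrt(LT) = sqrt(13) = 3.6056
SS = 2.58 * 43.0 * 3.6056
SS = 400.0 units

400.0 units


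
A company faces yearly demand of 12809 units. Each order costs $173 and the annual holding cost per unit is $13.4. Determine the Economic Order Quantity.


Formula: EOQ = sqrt(2 * D * S / H)
Numerator: 2 * 12809 * 173 = 4431914
2DS/H = 4431914 / 13.4 = 330739.9
EOQ = sqrt(330739.9) = 575.1 units

575.1 units


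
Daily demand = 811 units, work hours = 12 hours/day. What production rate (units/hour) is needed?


Formula: Production Rate = Daily Demand / Available Hours
Rate = 811 units/day / 12 hours/day
Rate = 67.6 units/hour

67.6 units/hour


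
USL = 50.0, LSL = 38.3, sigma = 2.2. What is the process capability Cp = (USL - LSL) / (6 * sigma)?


Cp = (50.0 - 38.3) / (6 * 2.2)

0.89


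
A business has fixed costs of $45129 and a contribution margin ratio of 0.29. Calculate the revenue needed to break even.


Formula: BER = Fixed Costs / Contribution Margin Ratio
BER = $45129 / 0.29
BER = $155617.24 (to the nearest cent)

$155617.24


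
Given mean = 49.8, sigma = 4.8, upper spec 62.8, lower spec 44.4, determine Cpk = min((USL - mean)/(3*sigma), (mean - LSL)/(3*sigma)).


Cpu = (62.8 - 49.8) / (3 * 4.8) = 0.9
Cpl = (49.8 - 44.4) / (3 * 4.8) = 0.38
Cpk = min(0.9, 0.38) = 0.38

0.38


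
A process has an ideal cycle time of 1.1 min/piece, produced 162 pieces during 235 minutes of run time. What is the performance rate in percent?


Formula: Performance = (Ideal CT * Total Count) / Run Time * 100
Ideal output time = 1.1 * 162 = 178.2 min
Performance = 178.2 / 235 * 100 = 75.8%

75.8%


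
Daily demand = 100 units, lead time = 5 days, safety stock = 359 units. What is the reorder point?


Formula: ROP = (Daily Demand * Lead Time) + Safety Stock
Demand during lead time = 100 * 5 = 500 units
ROP = 500 + 359 = 859 units

859 units


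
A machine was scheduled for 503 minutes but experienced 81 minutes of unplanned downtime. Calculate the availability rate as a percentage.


Formula: Availability = (Planned Time - Downtime) / Planned Time * 100
Uptime = 503 - 81 = 422 min
Availability = 422 / 503 * 100 = 83.9%

83.9%


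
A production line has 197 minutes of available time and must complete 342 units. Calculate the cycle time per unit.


Formula: CT = Available Time / Number of Units
CT = 197 min / 342 units
CT = 0.58 min/unit

0.58 min/unit


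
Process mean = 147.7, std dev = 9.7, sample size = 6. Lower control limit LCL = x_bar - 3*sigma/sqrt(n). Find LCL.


LCL = 147.7 - 3 * 9.7 / sqrt(6)

135.82


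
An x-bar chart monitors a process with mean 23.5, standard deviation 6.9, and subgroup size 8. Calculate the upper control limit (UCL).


UCL = 23.5 + 3 * 6.9 / sqrt(8)

30.82


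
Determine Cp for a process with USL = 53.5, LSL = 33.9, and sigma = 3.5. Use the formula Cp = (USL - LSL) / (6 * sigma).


Cp = (53.5 - 33.9) / (6 * 3.5)

0.93


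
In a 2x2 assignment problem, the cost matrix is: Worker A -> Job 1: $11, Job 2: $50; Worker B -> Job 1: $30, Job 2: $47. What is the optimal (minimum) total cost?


Option 1: A->1 + B->2 = $11 + $47 = $58
Option 2: A->2 + B->1 = $50 + $30 = $80
Min cost = min($58, $80) = $58

$58


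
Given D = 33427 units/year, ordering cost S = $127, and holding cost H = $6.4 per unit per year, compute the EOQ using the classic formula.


Formula: EOQ = sqrt(2 * D * S / H)
Numerator: 2 * 33427 * 127 = 8490458
2DS/H = 8490458 / 6.4 = 1326634.1
EOQ = sqrt(1326634.1) = 1151.8 units

1151.8 units


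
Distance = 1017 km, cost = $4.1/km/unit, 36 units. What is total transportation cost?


TC = dist * cost * units = 1017 * 4.1 * 36 = $150109.20

$150109.20


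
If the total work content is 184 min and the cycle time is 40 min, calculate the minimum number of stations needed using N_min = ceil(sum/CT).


Formula: N_min = ceil(Sum of Task Times / Cycle Time)
N_min = ceil(184 min / 40 min) = ceil(4.6)
N_min = 5 stations

5


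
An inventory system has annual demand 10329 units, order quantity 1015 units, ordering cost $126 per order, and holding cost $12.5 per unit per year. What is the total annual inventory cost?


TC = 10329/1015 * 126 + 1015/2 * 12.5

$7625.97


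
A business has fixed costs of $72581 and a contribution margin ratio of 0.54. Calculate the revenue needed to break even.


Formula: BER = Fixed Costs / Contribution Margin Ratio
BER = $72581 / 0.54
BER = $134409.26 (to the nearest cent)

$134409.26


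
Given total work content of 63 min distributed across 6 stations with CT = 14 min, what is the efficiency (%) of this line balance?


Formula: Efficiency = Sum of Task Times / (N_stations * CT) * 100
Total station capacity = 6 stations * 14 min = 84 min
Efficiency = 63 / 84 * 100 = 75.0%

75.0%


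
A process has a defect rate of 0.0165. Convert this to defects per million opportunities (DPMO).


DPMO = defect_rate * 1000000 = 0.0165 * 1000000

16500


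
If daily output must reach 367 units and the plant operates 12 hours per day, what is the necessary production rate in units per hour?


Formula: Production Rate = Daily Demand / Available Hours
Rate = 367 units/day / 12 hours/day
Rate = 30.6 units/hour

30.6 units/hour


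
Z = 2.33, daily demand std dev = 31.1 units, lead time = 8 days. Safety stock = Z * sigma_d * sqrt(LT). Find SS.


Formula: SS = z * sigma_d * sqrt(LT)
sqrt(LT) = sqrt(8) = 2.8284
SS = 2.33 * 31.1 * 2.8284
SS = 205.0 units

205.0 units


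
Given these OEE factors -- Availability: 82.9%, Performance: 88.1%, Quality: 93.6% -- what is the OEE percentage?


Formula: OEE = Availability * Performance * Quality / 10000
A * P = 82.9% * 88.1% / 100 = 73.03%
OEE = 73.03% * 93.6% / 100 = 68.4%

68.4%


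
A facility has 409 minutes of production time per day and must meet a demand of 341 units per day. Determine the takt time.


Formula: Takt Time = Available Production Time / Customer Demand
Takt = 409 min/day / 341 units/day
Takt = 1.2 min/unit

1.2 min/unit


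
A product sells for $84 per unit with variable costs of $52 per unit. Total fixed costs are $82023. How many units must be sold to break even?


Formula: BEQ = Fixed Costs / (Price - Variable Cost)
Contribution margin = $84 - $52 = $32/unit
BEQ = ceil($82023 / $32/unit) = ceil(2563.22) = 2564 units

2564 units


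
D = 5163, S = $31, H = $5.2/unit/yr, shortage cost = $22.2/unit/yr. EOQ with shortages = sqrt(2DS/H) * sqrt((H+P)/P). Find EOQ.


Formula: EOQ* = sqrt(2DS/H) * sqrt((H+P)/P)
Base EOQ = sqrt(2*5163*31/5.2) = 248.11 units
Correction = sqrt((5.2+22.2)/22.2) = 1.11096
EOQ* = 248.11 * 1.11096 = 275.6 units

275.6 units


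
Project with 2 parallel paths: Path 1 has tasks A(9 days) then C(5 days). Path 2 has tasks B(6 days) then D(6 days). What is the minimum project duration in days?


Path 1 = 9 + 5 = 14 days
Path 2 = 6 + 6 = 12 days
Duration = max(14, 12) = 14 days

14 days


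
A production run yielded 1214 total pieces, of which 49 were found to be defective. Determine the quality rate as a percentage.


Formula: Quality Rate = Good Pieces / Total Pieces * 100
Good pieces = 1214 - 49 = 1165
QR = 1165 / 1214 * 100 = 96.0%

96.0%


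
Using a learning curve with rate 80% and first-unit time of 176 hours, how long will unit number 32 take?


Formula: T_n = T_1 * (learning_rate)^(log2(n)) where learning_rate = rate/100
Doublings = log2(32) = 5
T_n = 176 * 0.8^5
T_n = 176 * 0.3277 = 57.7 hours

57.7 hours


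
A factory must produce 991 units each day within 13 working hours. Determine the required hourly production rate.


Formula: Production Rate = Daily Demand / Available Hours
Rate = 991 units/day / 13 hours/day
Rate = 76.2 units/hour

76.2 units/hour


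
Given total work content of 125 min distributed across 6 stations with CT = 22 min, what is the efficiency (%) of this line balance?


Formula: Efficiency = Sum of Task Times / (N_stations * CT) * 100
Total station capacity = 6 stations * 22 min = 132 min
Efficiency = 125 / 132 * 100 = 94.7%

94.7%


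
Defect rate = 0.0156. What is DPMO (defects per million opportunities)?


DPMO = defect_rate * 1000000 = 0.0156 * 1000000

15600


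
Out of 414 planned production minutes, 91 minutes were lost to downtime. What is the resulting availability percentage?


Formula: Availability = (Planned Time - Downtime) / Planned Time * 100
Uptime = 414 - 91 = 323 min
Availability = 323 / 414 * 100 = 78.0%

78.0%


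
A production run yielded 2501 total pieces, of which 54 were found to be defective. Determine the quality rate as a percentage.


Formula: Quality Rate = Good Pieces / Total Pieces * 100
Good pieces = 2501 - 54 = 2447
QR = 2447 / 2501 * 100 = 97.8%

97.8%


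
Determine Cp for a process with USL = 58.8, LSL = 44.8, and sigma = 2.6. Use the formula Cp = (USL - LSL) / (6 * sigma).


Cp = (58.8 - 44.8) / (6 * 2.6)

0.9


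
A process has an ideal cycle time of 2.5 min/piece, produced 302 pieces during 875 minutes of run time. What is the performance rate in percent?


Formula: Performance = (Ideal CT * Total Count) / Run Time * 100
Ideal output time = 2.5 * 302 = 755.0 min
Performance = 755.0 / 875 * 100 = 86.3%

86.3%


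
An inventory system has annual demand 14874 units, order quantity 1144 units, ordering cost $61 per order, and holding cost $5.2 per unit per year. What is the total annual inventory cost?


TC = 14874/1144 * 61 + 1144/2 * 5.2

$3767.51


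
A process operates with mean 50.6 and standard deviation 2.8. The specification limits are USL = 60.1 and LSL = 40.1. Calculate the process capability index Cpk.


Cpu = (60.1 - 50.6) / (3 * 2.8) = 1.13
Cpl = (50.6 - 40.1) / (3 * 2.8) = 1.25
Cpk = min(1.13, 1.25) = 1.13

1.13


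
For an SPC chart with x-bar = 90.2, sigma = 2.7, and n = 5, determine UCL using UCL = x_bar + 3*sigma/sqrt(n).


UCL = 90.2 + 3 * 2.7 / sqrt(5)

93.82


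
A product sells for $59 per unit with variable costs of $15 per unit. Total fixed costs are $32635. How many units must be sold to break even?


Formula: BEQ = Fixed Costs / (Price - Variable Cost)
Contribution margin = $59 - $15 = $44/unit
BEQ = ceil($32635 / $44/unit) = ceil(741.7) = 742 units

742 units


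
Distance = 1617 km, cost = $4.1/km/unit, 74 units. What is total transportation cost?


TC = dist * cost * units = 1617 * 4.1 * 74 = $490597.80

$490597.80


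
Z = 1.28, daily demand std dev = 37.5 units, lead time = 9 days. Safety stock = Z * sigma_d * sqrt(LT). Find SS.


Formula: SS = z * sigma_d * sqrt(LT)
sqrt(LT) = sqrt(9) = 3.0
SS = 1.28 * 37.5 * 3.0
SS = 144.0 units

144.0 units


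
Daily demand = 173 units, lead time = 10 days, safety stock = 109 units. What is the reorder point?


Formula: ROP = (Daily Demand * Lead Time) + Safety Stock
Demand during lead time = 173 * 10 = 1730 units
ROP = 1730 + 109 = 1839 units

1839 units


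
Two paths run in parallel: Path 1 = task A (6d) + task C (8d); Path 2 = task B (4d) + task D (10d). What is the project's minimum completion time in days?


Path 1 = 6 + 8 = 14 days
Path 2 = 4 + 10 = 14 days
Duration = max(14, 14) = 14 days

14 days


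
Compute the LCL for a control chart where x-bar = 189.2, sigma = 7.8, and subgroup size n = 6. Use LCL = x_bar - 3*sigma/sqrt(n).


LCL = 189.2 - 3 * 7.8 / sqrt(6)

179.65


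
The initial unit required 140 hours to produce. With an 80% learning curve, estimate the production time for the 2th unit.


Formula: T_n = T_1 * (learning_rate)^(log2(n)) where learning_rate = rate/100
Doublings = log2(2) = 1
T_n = 140 * 0.8^1
T_n = 140 * 0.8 = 112.0 hours

112.0 hours


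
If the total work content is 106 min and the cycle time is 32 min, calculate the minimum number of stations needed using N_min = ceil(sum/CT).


Formula: N_min = ceil(Sum of Task Times / Cycle Time)
N_min = ceil(106 min / 32 min) = ceil(3.3125)
N_min = 4 stations

4


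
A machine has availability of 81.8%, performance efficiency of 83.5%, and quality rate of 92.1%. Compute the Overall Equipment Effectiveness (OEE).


Formula: OEE = Availability * Performance * Quality / 10000
A * P = 81.8% * 83.5% / 100 = 68.3%
OEE = 68.3% * 92.1% / 100 = 62.9%

62.9%


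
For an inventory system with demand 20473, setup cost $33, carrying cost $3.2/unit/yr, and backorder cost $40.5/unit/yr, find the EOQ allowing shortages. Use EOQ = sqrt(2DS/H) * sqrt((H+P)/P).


Formula: EOQ* = sqrt(2DS/H) * sqrt((H+P)/P)
Base EOQ = sqrt(2*20473*33/3.2) = 649.81 units
Correction = sqrt((3.2+40.5)/40.5) = 1.03876
EOQ* = 649.81 * 1.03876 = 675.0 units

675.0 units


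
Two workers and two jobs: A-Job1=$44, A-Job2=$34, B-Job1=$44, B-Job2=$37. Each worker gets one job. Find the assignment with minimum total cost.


Option 1: A->1 + B->2 = $44 + $37 = $81
Option 2: A->2 + B->1 = $34 + $44 = $78
Min cost = min($81, $78) = $78

$78


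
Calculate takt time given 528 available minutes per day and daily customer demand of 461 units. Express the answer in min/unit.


Formula: Takt Time = Available Production Time / Customer Demand
Takt = 528 min/day / 461 units/day
Takt = 1.15 min/unit

1.15 min/unit


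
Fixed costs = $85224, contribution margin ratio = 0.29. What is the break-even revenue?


Formula: BER = Fixed Costs / Contribution Margin Ratio
BER = $85224 / 0.29
BER = $293875.86 (to the nearest cent)

$293875.86


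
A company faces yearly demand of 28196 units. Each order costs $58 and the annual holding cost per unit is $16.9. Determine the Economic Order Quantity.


Formula: EOQ = sqrt(2 * D * S / H)
Numerator: 2 * 28196 * 58 = 3270736
2DS/H = 3270736 / 16.9 = 193534.7
EOQ = sqrt(193534.7) = 439.9 units

439.9 units


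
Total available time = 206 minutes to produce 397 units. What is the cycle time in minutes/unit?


Formula: CT = Available Time / Number of Units
CT = 206 min / 397 units
CT = 0.52 min/unit

0.52 min/unit


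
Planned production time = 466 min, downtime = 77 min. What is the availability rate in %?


Formula: Availability = (Planned Time - Downtime) / Planned Time * 100
Uptime = 466 - 77 = 389 min
Availability = 389 / 466 * 100 = 83.5%

83.5%


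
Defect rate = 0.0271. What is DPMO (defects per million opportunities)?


DPMO = defect_rate * 1000000 = 0.0271 * 1000000

27100


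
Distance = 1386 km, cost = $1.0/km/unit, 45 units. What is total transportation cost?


TC = dist * cost * units = 1386 * 1.0 * 45 = $62370.00

$62370.00


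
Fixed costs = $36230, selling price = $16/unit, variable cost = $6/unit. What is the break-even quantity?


Formula: BEQ = Fixed Costs / (Price - Variable Cost)
Contribution margin = $16 - $6 = $10/unit
BEQ = ceil($36230 / $10/unit) = ceil(3623.0) = 3623 units

3623 units


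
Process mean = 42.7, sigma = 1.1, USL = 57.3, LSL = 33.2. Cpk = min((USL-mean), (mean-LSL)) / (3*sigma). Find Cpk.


Cpu = (57.3 - 42.7) / (3 * 1.1) = 4.42
Cpl = (42.7 - 33.2) / (3 * 1.1) = 2.88
Cpk = min(4.42, 2.88) = 2.88

2.88


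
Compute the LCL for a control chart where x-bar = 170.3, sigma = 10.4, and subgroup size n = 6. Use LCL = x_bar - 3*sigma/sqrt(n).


LCL = 170.3 - 3 * 10.4 / sqrt(6)

157.56


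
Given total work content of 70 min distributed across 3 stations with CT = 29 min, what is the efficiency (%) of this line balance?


Formula: Efficiency = Sum of Task Times / (N_stations * CT) * 100
Total station capacity = 3 stations * 29 min = 87 min
Efficiency = 70 / 87 * 100 = 80.5%

80.5%


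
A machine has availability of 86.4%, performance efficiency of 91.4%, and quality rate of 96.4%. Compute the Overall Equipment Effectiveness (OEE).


Formula: OEE = Availability * Performance * Quality / 10000
A * P = 86.4% * 91.4% / 100 = 78.97%
OEE = 78.97% * 96.4% / 100 = 76.1%

76.1%


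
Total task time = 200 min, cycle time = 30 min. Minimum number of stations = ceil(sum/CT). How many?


Formula: N_min = ceil(Sum of Task Times / Cycle Time)
N_min = ceil(200 min / 30 min) = ceil(6.6667)
N_min = 7 stations

7


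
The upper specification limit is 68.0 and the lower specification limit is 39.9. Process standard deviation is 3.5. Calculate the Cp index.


Cp = (68.0 - 39.9) / (6 * 3.5)

1.34


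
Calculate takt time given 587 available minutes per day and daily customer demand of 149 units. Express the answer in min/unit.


Formula: Takt Time = Available Production Time / Customer Demand
Takt = 587 min/day / 149 units/day
Takt = 3.94 min/unit

3.94 min/unit


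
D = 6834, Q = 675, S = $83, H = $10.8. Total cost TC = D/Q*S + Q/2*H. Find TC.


TC = 6834/675 * 83 + 675/2 * 10.8

$4485.33


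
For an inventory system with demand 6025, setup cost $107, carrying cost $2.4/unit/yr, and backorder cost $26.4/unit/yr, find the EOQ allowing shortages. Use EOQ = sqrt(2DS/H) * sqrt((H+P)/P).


Formula: EOQ* = sqrt(2DS/H) * sqrt((H+P)/P)
Base EOQ = sqrt(2*6025*107/2.4) = 732.96 units
Correction = sqrt((2.4+26.4)/26.4) = 1.04447
EOQ* = 732.96 * 1.04447 = 765.6 units

765.6 units


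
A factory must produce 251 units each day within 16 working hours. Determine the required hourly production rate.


Formula: Production Rate = Daily Demand / Available Hours
Rate = 251 units/day / 16 hours/day
Rate = 15.7 units/hour

15.7 units/hour


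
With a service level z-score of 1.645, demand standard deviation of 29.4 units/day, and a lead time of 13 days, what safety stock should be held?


Formula: SS = z * sigma_d * sqrt(LT)
sqrt(LT) = sqrt(13) = 3.6056
SS = 1.645 * 29.4 * 3.6056
SS = 174.4 units

174.4 units


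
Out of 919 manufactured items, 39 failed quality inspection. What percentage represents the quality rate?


Formula: Quality Rate = Good Pieces / Total Pieces * 100
Good pieces = 919 - 39 = 880
QR = 880 / 919 * 100 = 95.8%

95.8%


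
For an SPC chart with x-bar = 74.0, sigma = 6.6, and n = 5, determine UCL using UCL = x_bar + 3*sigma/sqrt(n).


UCL = 74.0 + 3 * 6.6 / sqrt(5)

82.85


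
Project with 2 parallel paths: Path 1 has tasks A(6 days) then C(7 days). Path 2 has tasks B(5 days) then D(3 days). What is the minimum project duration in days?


Path 1 = 6 + 7 = 13 days
Path 2 = 5 + 3 = 8 days
Duration = max(13, 8) = 13 days

13 days


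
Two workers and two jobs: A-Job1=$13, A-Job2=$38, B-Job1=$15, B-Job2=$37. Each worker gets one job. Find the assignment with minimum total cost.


Option 1: A->1 + B->2 = $13 + $37 = $50
Option 2: A->2 + B->1 = $38 + $15 = $53
Min cost = min($50, $53) = $50

$50


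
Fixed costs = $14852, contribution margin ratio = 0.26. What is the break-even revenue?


Formula: BER = Fixed Costs / Contribution Margin Ratio
BER = $14852 / 0.26
BER = $57123.08 (to the nearest cent)

$57123.08


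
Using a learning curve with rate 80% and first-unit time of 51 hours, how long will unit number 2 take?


Formula: T_n = T_1 * (learning_rate)^(log2(n)) where learning_rate = rate/100
Doublings = log2(2) = 1
T_n = 51 * 0.8^1
T_n = 51 * 0.8 = 40.8 hours

40.8 hours


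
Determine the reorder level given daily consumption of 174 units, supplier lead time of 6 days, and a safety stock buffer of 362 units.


Formula: ROP = (Daily Demand * Lead Time) + Safety Stock
Demand during lead time = 174 * 6 = 1044 units
ROP = 1044 + 362 = 1406 units

1406 units


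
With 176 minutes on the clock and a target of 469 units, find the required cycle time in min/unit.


Formula: CT = Available Time / Number of Units
CT = 176 min / 469 units
CT = 0.38 min/unit

0.38 min/unit


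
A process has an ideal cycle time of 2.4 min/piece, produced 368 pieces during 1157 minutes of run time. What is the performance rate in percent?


Formula: Performance = (Ideal CT * Total Count) / Run Time * 100
Ideal output time = 2.4 * 368 = 883.2 min
Performance = 883.2 / 1157 * 100 = 76.3%

76.3%


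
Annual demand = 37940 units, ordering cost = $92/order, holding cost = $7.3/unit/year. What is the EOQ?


Formula: EOQ = sqrt(2 * D * S / H)
Numerator: 2 * 37940 * 92 = 6980960
2DS/H = 6980960 / 7.3 = 956295.9
EOQ = sqrt(956295.9) = 977.9 units

977.9 units


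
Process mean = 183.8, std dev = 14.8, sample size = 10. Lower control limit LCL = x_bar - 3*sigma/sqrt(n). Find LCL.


LCL = 183.8 - 3 * 14.8 / sqrt(10)

169.76


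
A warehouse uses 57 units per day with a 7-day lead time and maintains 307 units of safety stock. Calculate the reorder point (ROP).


Formula: ROP = (Daily Demand * Lead Time) + Safety Stock
Demand during lead time = 57 * 7 = 399 units
ROP = 399 + 307 = 706 units

706 units


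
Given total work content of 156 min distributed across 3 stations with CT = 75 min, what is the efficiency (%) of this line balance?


Formula: Efficiency = Sum of Task Times / (N_stations * CT) * 100
Total station capacity = 3 stations * 75 min = 225 min
Efficiency = 156 / 225 * 100 = 69.3%

69.3%
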